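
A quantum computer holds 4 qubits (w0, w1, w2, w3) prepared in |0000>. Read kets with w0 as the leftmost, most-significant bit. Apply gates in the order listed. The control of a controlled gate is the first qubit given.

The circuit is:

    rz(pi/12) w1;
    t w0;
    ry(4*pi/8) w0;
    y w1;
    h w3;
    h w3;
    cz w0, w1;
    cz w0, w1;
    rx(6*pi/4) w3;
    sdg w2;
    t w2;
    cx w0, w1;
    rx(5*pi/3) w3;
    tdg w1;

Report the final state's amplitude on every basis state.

The final amplitudes are (-1 + sqrt(3))*exp(5*I*pi/24)/4 on |0100>, (1 + sqrt(3))*exp(17*I*pi/24)/4 on |0101>, (-1 + sqrt(3))*exp(11*I*pi/24)/4 on |1000>, (1 + sqrt(3))*exp(23*I*pi/24)/4 on |1001>, and 0 on every other basis state.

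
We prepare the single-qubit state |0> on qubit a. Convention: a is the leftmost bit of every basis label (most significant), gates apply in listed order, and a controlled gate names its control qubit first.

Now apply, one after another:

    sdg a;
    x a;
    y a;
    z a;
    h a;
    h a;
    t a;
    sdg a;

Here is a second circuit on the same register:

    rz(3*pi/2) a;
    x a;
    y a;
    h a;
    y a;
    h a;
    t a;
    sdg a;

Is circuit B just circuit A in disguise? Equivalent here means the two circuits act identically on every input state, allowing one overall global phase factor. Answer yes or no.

No, they are not equivalent — no single phase factor reconciles the two unitaries.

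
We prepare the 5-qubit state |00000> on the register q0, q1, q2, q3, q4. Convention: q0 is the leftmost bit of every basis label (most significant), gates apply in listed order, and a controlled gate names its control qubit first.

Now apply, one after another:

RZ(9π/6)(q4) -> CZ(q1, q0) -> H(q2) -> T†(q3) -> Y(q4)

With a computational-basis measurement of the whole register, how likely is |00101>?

Outcome |00101> occurs with probability 1/2.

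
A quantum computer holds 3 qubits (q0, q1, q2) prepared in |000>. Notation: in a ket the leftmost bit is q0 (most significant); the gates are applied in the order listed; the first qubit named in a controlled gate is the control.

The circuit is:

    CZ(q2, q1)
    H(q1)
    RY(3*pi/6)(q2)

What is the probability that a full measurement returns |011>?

Outcome |011> occurs with probability 1/4.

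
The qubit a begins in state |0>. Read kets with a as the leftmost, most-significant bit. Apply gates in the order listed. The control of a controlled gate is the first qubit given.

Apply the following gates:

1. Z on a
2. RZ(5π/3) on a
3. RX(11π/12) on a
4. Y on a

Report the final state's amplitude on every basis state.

The resulting statevector has amplitude (sqrt(2 - sqrt(2))/4 + sqrt(3*sqrt(2) + 6)/4)*exp(I*pi/6) on |0>, (-sqrt(sqrt(2) + 2)/4 + sqrt(6 - 3*sqrt(2))/4)*exp(2*I*pi/3) on |1>.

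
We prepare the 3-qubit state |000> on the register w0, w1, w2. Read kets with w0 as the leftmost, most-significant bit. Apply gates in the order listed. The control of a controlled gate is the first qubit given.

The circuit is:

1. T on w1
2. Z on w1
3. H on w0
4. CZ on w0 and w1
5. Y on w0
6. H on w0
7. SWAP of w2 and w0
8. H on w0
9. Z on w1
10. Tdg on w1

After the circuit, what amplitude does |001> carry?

The amplitude on |001> is -sqrt(2)*I/2.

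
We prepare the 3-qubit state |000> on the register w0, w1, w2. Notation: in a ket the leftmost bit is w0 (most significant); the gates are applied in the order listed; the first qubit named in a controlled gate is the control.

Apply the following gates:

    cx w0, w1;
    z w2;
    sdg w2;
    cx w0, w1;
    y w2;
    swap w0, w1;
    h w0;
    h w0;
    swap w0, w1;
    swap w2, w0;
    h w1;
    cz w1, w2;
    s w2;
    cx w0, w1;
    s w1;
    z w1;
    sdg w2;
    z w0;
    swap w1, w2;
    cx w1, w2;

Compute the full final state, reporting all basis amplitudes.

The resulting statevector has amplitude -sqrt(2)*I/2 on |100>, -sqrt(2)/2 on |101>, and 0 on every other basis state. Key observation: steps 6-9 multiply out to the identity, so the circuit reduces to the remaining gates.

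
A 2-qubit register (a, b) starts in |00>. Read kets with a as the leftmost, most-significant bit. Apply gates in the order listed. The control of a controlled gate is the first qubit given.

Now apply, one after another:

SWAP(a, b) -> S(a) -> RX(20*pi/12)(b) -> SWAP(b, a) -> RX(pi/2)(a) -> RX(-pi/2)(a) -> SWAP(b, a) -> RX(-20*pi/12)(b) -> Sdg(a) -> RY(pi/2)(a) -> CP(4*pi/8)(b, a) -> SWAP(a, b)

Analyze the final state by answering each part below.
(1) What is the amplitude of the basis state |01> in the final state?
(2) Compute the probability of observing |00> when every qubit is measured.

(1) |01> carries amplitude sqrt(2)/2 in the final state. Key observation: the block from step 2 through step 9 cancels to the identity and can be dropped.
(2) The probability of measuring |00> is 1/2.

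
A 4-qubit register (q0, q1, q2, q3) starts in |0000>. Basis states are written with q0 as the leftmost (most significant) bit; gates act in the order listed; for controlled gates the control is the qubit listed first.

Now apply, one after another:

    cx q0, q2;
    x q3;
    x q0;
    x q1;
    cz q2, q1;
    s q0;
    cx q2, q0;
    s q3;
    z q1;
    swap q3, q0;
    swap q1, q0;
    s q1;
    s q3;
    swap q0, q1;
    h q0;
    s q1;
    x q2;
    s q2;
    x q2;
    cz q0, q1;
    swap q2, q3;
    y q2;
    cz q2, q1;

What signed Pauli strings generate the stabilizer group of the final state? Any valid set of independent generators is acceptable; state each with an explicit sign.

One valid set of independent stabilizer generators is +XIII, -IZII, +IIZI, +IIIZ (any independent generating set of the same group is equally correct).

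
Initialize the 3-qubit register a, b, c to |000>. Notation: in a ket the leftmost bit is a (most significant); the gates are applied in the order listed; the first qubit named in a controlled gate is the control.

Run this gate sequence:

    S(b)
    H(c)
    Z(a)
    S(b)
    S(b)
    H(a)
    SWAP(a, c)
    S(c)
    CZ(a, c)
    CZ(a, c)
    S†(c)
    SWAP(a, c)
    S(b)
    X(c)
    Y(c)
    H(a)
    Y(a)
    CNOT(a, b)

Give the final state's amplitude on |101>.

|101> carries amplitude 0 in the final state. Key observation: steps 7-12 multiply out to the identity, so the circuit reduces to the remaining gates.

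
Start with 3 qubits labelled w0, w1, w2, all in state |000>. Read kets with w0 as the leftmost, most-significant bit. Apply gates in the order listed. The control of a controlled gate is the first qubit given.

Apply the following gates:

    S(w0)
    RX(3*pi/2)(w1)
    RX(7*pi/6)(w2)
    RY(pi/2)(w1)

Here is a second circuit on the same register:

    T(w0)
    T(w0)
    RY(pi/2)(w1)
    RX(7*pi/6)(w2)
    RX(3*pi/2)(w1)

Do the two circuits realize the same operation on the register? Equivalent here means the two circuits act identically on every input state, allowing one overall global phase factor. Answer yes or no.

No — the two circuits implement different unitaries, even allowing a global phase.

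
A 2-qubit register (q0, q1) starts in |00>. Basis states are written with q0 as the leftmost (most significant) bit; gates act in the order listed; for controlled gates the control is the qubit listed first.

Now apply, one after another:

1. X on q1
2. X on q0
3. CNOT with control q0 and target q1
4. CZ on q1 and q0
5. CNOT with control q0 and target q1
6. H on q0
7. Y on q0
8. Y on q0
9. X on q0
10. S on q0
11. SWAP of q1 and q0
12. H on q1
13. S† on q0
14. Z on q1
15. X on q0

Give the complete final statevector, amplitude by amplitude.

After the circuit, the state carries amplitude 1/2 + I/2 on |00>, 1/2 - I/2 on |01>, 0 on |10>, 0 on |11>.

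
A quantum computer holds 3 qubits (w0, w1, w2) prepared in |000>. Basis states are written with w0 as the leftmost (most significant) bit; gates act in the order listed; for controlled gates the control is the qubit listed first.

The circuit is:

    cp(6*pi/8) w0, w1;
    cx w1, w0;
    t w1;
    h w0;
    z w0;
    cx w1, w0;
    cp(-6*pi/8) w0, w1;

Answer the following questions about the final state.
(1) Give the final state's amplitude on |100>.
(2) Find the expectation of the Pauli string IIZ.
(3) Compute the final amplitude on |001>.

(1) The final state's coefficient on |100> equals -sqrt(2)/2.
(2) The observable IIZ averages to 1.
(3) The final state's coefficient on |001> equals 0.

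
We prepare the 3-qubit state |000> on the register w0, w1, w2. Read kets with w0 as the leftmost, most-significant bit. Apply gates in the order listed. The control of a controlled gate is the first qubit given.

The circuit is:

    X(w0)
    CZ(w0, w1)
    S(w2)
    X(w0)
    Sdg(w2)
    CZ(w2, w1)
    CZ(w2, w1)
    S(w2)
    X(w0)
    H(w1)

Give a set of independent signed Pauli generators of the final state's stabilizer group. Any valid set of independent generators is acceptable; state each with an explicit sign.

One valid set of independent stabilizer generators is +IXI, -ZII, +IIZ (any independent generating set of the same group is equally correct).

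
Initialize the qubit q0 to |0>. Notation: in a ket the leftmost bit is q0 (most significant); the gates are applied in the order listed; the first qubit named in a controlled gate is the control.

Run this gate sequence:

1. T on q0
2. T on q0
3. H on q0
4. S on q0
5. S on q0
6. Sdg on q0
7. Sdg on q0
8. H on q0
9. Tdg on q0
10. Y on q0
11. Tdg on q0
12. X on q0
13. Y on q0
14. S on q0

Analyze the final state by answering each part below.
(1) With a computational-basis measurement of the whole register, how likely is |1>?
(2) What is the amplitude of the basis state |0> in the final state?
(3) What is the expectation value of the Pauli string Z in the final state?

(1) The probability of measuring |1> is 1. Key observation: gates 2-9 undo each other exactly, leaving only the rest of the circuit to track.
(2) |0> carries amplitude 0 in the final state.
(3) In the final state, Z has expectation -1.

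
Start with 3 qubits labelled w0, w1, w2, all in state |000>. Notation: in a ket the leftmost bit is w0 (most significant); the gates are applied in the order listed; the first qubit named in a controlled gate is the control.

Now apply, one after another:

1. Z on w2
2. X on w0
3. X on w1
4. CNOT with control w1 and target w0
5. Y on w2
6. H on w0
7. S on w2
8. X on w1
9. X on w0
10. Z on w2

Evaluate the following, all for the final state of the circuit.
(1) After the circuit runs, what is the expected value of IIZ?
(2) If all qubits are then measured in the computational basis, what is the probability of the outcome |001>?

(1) The observable IIZ averages to -1.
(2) A full measurement returns |001> with probability 1/2.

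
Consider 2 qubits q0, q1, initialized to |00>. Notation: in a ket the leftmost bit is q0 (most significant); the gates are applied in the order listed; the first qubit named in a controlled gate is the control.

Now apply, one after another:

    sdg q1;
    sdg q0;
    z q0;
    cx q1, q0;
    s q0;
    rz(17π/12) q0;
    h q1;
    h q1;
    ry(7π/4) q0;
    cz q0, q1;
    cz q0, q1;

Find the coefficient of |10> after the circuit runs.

|10> carries amplitude -sqrt(2 - sqrt(2))*exp(7*I*pi/24)/2 in the final state.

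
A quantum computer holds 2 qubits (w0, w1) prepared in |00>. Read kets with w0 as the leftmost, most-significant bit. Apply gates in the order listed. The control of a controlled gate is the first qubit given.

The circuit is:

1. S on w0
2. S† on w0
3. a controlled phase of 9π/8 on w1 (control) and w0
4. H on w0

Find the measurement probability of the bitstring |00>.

The probability of measuring |00> is 1/2. Key observation: steps 1-2 multiply out to the identity, so the circuit reduces to the remaining gates.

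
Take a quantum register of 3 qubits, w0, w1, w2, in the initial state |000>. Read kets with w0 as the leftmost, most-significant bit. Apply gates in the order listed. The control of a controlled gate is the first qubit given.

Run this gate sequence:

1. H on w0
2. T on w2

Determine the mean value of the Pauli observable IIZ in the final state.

In the final state, IIZ has expectation 1.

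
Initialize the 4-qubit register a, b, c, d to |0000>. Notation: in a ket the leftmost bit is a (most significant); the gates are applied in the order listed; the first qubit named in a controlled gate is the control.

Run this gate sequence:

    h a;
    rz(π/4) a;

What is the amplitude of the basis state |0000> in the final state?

The amplitude on |0000> is -sqrt(2)*exp(7*I*pi/8)/2.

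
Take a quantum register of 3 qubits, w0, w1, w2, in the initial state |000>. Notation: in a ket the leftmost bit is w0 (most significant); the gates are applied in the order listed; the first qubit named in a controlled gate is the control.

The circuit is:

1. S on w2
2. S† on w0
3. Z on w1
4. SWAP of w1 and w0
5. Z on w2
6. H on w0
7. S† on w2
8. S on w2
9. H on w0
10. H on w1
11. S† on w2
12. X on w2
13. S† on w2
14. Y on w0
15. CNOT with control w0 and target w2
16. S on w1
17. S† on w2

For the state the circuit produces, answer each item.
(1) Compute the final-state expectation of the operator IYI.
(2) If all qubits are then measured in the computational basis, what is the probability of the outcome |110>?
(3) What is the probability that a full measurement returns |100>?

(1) The expectation value of IYI is 1. Key observation: the block from step 6 through step 9 cancels to the identity and can be dropped.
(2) A full measurement returns |110> with probability 1/2.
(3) Outcome |100> occurs with probability 1/2.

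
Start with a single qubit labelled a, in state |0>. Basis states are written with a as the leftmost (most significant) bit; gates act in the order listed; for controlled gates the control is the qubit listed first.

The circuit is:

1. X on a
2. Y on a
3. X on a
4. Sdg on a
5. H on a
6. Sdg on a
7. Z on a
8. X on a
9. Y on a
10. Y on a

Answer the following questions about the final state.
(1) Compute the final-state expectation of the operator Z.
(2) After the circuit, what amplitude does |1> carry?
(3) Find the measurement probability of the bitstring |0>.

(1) The observable Z averages to 0.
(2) The final state's coefficient on |1> equals -sqrt(2)/2.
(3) A full measurement returns |0> with probability 1/2.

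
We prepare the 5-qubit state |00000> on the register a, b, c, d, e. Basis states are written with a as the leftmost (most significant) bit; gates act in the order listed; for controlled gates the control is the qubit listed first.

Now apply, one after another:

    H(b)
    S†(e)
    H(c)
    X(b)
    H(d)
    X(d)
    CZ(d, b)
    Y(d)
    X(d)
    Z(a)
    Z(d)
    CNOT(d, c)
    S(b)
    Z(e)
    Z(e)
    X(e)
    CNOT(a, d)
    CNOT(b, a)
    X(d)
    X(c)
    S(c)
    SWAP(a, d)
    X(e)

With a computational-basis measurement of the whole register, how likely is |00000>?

Outcome |00000> occurs with probability 1/8.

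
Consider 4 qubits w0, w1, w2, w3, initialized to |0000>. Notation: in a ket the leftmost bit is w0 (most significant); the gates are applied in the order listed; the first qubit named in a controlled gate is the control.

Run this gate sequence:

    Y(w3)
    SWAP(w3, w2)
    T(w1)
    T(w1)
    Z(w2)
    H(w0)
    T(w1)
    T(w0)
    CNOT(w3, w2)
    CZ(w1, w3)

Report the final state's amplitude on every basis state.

After the circuit, the state carries amplitude -sqrt(2)*I/2 on |0010>, -sqrt(2)*exp(3*I*pi/4)/2 on |1010>, and 0 on every other basis state.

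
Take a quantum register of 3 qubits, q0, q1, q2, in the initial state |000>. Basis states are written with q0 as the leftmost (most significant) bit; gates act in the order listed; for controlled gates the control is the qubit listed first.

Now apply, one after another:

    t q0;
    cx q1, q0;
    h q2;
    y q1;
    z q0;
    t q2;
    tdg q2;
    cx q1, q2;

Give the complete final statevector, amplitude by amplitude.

After the circuit, the state carries amplitude sqrt(2)*I/2 on |010>, sqrt(2)*I/2 on |011>, and 0 on every other basis state.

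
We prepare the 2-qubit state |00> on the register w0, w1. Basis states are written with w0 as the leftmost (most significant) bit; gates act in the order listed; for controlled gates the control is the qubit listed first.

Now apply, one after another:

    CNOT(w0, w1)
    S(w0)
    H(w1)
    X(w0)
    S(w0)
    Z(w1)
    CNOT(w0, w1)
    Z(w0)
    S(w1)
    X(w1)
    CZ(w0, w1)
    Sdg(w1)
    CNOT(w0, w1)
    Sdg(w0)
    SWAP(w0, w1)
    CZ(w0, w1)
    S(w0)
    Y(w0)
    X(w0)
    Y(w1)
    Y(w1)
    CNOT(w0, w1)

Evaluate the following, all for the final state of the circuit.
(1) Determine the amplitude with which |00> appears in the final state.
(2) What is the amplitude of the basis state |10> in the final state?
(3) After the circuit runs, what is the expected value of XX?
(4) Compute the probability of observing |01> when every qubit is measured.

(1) The final state's coefficient on |00> equals 0.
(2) The amplitude on |10> is sqrt(2)*I/2.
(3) The expectation value of XX is 0.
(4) The probability of measuring |01> is 1/2.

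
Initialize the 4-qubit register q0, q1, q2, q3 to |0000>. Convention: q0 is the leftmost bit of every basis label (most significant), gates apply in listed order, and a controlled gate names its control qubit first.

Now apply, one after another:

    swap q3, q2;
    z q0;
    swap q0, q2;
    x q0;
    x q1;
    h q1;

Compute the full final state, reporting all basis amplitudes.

The resulting statevector has amplitude sqrt(2)/2 on |1000>, -sqrt(2)/2 on |1100>, and 0 on every other basis state.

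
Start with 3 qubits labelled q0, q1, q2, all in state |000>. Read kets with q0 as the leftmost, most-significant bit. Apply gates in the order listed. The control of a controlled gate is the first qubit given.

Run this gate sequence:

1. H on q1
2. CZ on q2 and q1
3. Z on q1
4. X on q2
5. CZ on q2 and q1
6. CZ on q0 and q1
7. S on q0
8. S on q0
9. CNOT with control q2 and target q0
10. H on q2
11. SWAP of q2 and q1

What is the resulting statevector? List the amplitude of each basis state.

After the circuit, the state carries amplitude 0 on |000>, 0 on |001>, 0 on |010>, 0 on |011>, 1/2 on |100>, 1/2 on |101>, -1/2 on |110>, -1/2 on |111>.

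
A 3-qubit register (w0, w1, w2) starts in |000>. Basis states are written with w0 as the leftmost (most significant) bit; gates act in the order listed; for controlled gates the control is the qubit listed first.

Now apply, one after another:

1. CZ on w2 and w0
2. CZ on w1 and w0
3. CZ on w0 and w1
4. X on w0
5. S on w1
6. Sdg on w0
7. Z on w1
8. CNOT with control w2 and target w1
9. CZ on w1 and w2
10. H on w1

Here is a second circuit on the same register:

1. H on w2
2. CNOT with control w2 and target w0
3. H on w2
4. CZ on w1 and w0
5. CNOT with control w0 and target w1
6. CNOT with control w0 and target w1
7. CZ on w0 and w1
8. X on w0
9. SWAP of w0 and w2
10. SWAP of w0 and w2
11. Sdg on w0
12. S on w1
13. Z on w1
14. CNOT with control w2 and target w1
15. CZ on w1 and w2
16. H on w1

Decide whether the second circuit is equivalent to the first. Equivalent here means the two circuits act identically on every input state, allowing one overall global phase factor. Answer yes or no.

No, they are not equivalent — no single phase factor reconciles the two unitaries.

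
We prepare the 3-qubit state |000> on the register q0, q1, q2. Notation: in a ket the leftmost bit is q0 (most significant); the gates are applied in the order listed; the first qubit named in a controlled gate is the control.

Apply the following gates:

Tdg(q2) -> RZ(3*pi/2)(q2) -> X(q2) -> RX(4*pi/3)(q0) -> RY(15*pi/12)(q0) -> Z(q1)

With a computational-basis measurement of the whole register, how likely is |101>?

The probability of measuring |101> is 1/2 - sqrt(2)/8.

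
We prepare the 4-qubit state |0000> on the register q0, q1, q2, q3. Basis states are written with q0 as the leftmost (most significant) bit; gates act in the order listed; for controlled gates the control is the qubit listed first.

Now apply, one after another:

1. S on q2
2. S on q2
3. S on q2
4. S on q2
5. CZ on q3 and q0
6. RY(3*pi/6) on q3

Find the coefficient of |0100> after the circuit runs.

The amplitude on |0100> is 0. Key observation: the block from step 1 through step 4 cancels to the identity and can be dropped.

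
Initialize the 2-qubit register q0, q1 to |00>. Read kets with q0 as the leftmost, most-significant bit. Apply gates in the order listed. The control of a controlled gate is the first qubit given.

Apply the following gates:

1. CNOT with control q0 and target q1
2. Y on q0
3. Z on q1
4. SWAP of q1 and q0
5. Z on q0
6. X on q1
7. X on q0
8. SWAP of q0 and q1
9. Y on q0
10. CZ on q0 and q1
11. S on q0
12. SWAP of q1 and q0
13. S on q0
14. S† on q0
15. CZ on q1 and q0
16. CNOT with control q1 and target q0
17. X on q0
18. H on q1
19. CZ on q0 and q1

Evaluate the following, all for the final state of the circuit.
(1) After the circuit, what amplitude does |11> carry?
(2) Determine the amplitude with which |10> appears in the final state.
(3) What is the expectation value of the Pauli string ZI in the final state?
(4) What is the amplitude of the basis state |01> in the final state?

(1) The amplitude on |11> is -sqrt(2)*I/2.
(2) The final state's coefficient on |10> equals -sqrt(2)*I/2.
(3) The observable ZI averages to -1.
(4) |01> carries amplitude 0 in the final state.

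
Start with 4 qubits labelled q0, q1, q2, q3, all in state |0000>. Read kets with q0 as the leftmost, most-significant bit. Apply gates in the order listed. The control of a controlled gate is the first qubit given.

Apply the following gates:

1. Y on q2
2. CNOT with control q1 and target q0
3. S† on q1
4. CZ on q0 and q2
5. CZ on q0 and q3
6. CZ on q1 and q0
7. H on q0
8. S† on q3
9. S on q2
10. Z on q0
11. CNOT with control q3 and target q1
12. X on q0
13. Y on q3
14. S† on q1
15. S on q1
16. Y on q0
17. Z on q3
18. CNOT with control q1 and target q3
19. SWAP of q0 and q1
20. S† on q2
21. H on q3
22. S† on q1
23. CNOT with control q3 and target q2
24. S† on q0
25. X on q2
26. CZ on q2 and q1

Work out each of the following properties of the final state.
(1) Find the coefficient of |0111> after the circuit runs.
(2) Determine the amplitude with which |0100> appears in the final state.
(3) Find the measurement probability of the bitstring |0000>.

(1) The amplitude on |0111> is -1/2.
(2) The final state's coefficient on |0100> equals -1/2.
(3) Outcome |0000> occurs with probability 1/4.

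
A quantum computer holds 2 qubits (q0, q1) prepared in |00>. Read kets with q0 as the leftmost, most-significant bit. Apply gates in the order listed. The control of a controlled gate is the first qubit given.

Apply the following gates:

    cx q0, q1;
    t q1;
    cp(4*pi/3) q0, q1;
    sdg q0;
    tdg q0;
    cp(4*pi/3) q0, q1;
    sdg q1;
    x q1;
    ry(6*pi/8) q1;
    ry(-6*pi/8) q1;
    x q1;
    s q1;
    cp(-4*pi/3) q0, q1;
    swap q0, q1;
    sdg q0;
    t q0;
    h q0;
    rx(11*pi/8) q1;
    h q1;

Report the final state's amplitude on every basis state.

After the circuit, the state carries amplitude -exp(5*I*pi/16)/2 on |00>, exp(11*I*pi/16)/2 on |01>, -exp(5*I*pi/16)/2 on |10>, exp(11*I*pi/16)/2 on |11>.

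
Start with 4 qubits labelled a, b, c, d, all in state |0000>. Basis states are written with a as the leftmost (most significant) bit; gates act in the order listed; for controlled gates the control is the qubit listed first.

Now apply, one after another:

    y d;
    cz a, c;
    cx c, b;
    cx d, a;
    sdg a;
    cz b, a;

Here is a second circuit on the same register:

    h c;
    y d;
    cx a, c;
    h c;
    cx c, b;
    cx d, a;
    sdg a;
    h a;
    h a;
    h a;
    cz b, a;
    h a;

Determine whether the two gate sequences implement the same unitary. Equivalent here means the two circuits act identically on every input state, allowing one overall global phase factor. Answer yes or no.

No: there is an input state on which the two circuits produce genuinely different outputs (not merely differing by a phase).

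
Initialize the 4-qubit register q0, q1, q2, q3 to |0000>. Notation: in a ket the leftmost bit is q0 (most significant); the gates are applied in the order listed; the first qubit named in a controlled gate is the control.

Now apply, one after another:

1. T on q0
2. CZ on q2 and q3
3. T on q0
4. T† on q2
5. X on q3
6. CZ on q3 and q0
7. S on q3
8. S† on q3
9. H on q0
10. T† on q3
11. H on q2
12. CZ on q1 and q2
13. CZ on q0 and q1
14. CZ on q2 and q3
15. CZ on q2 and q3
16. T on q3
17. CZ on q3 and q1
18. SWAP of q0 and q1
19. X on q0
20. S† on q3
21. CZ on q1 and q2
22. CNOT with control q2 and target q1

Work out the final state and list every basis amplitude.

After the circuit, the state carries amplitude -I/2 on |1001>, I/2 on |1011>, -I/2 on |1101>, -I/2 on |1111>, and 0 on every other basis state. Key observation: steps 14-15 multiply out to the identity, so the circuit reduces to the remaining gates.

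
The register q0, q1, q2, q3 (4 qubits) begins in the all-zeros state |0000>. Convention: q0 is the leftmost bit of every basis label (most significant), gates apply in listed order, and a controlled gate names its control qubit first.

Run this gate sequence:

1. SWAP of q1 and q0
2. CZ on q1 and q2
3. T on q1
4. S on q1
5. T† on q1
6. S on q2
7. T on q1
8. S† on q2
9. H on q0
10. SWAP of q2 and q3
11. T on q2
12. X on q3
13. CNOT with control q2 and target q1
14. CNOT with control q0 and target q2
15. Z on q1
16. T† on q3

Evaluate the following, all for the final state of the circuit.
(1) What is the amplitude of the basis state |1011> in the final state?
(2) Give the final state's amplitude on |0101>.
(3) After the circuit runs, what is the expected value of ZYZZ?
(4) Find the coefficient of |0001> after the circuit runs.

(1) The final state's coefficient on |1011> equals -sqrt(2)*exp(3*I*pi/4)/2.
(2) The final state's coefficient on |0101> equals 0.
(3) In the final state, ZYZZ has expectation 0.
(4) The amplitude on |0001> is -sqrt(2)*exp(3*I*pi/4)/2.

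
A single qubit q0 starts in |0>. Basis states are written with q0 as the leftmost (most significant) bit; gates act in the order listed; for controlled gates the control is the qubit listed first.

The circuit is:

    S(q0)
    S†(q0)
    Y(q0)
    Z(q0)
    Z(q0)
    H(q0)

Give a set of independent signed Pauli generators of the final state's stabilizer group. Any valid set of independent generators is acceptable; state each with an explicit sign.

The stabilizer group can be generated by -X, among other valid generating sets. Key observation: steps 1-2 multiply out to the identity, so the circuit reduces to the remaining gates.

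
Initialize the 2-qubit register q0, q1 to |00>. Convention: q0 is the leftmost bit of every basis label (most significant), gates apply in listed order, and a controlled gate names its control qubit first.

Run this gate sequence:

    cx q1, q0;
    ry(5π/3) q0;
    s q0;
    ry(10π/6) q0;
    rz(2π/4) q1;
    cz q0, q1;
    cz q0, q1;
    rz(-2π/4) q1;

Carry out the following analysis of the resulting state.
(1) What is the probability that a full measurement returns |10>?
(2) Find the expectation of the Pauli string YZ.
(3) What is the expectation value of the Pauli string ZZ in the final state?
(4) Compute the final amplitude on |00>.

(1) A full measurement returns |10> with probability 3/8. Key observation: steps 5-8 multiply out to the identity, so the circuit reduces to the remaining gates.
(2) The expectation value of YZ is -sqrt(3)/2.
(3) In the final state, ZZ has expectation 1/4.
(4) |00> carries amplitude 3/4 - I/4 in the final state.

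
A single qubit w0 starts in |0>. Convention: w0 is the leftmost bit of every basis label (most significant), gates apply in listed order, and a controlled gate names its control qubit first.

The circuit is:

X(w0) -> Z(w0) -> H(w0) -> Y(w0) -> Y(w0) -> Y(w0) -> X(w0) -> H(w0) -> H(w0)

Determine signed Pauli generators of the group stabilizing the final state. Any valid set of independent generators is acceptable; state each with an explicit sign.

The final state is stabilized by the group generated by +X; other independent generating sets are equally valid. Key observation: steps 8-9 multiply out to the identity, so the circuit reduces to the remaining gates.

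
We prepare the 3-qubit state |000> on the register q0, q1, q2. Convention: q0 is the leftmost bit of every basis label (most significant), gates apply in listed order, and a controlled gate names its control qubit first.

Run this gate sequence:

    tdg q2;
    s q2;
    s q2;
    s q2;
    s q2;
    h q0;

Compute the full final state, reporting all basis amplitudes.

After the circuit, the state carries amplitude sqrt(2)/2 on |000>, sqrt(2)/2 on |100>, and 0 on every other basis state.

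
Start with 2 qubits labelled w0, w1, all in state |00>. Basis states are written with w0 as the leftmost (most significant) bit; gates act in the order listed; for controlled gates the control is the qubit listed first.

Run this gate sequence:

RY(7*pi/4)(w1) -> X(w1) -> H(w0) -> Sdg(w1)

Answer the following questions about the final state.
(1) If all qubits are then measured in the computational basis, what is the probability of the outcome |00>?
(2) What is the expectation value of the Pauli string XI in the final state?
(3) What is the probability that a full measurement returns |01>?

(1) The probability of measuring |00> is 1/4 - sqrt(2)/8.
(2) The observable XI averages to 1.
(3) The probability of measuring |01> is sqrt(2)/8 + 1/4.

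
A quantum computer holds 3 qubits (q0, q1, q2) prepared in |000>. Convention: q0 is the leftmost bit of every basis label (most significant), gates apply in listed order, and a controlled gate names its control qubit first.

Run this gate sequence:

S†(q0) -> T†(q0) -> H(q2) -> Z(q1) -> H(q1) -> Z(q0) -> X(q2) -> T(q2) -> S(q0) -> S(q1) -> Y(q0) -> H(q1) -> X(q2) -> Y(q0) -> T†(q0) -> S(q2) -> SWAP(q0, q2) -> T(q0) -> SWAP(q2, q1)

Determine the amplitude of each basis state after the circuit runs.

The final amplitudes are sqrt(2)*(1 + I)*exp(I*pi/4)/4 on |000>, 1/2 on |001>, 0 on |010>, 0 on |011>, -1/2 on |100>, sqrt(2)*(1 + I)*exp(I*pi/4)/4 on |101>, 0 on |110>, 0 on |111>.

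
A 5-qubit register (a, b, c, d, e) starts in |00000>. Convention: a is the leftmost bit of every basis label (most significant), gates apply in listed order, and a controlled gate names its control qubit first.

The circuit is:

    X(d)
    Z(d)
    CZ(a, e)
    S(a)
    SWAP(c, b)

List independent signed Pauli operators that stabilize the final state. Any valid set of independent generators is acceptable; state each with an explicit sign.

The final state is stabilized by the group generated by +ZIIII, +IZIII, +IIZII, -IIIZI, +IIIIZ; other independent generating sets are equally valid.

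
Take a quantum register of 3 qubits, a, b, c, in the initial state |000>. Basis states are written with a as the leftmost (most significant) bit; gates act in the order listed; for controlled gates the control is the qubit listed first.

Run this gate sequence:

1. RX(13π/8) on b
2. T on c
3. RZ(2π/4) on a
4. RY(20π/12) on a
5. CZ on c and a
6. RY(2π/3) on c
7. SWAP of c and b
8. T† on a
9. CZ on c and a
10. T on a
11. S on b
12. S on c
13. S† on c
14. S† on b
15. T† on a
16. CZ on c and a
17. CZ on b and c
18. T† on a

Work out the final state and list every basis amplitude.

After the circuit, the state carries amplitude -sqrt(3)*exp(3*I*pi/4)*cos(3*pi/16)/4 on |000>, sqrt(3)*exp(I*pi/4)*sin(3*pi/16)/4 on |001>, -3*exp(3*I*pi/4)*cos(3*pi/16)/4 on |010>, -3*exp(I*pi/4)*sin(3*pi/16)/4 on |011>, exp(I*pi/4)*cos(3*pi/16)/4 on |100>, exp(3*I*pi/4)*sin(3*pi/16)/4 on |101>, sqrt(3)*exp(I*pi/4)*cos(3*pi/16)/4 on |110>, -sqrt(3)*exp(3*I*pi/4)*sin(3*pi/16)/4 on |111>.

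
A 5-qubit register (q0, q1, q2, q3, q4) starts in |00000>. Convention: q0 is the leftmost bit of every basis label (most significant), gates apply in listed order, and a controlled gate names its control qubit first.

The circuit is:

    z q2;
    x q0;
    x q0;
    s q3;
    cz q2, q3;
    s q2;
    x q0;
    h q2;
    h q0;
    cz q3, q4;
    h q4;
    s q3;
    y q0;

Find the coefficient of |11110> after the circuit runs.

The final state's coefficient on |11110> equals 0. Key observation: steps 2-3 multiply out to the identity, so the circuit reduces to the remaining gates.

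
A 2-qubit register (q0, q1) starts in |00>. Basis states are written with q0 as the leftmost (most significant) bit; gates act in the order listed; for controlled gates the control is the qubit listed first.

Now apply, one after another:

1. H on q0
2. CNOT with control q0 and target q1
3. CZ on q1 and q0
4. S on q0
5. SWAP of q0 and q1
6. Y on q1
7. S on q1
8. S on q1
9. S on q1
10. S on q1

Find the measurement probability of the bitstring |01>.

A full measurement returns |01> with probability 1/2.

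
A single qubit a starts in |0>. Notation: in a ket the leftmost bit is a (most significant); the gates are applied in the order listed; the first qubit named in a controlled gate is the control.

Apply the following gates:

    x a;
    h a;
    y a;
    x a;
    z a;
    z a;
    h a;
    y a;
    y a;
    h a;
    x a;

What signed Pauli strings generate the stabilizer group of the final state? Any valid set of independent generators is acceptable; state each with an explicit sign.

The stabilizer group can be generated by +X, among other valid generating sets.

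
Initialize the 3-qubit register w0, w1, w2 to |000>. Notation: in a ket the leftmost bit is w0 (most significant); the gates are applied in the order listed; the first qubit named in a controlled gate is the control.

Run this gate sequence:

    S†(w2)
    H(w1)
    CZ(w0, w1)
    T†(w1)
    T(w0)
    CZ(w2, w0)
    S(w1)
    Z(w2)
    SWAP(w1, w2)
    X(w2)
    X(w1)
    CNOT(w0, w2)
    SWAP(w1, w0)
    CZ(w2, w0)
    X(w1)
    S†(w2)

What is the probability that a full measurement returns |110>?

A full measurement returns |110> with probability 1/2.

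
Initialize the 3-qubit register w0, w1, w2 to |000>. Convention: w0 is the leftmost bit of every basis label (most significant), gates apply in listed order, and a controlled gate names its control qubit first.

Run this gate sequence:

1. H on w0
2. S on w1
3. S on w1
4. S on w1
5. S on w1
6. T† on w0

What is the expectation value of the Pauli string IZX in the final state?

In the final state, IZX has expectation 0. Key observation: steps 2-5 multiply out to the identity, so the circuit reduces to the remaining gates.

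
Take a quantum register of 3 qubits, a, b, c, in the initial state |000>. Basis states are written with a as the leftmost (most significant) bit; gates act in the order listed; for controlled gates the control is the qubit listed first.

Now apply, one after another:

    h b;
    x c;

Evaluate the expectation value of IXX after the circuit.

The observable IXX averages to 0.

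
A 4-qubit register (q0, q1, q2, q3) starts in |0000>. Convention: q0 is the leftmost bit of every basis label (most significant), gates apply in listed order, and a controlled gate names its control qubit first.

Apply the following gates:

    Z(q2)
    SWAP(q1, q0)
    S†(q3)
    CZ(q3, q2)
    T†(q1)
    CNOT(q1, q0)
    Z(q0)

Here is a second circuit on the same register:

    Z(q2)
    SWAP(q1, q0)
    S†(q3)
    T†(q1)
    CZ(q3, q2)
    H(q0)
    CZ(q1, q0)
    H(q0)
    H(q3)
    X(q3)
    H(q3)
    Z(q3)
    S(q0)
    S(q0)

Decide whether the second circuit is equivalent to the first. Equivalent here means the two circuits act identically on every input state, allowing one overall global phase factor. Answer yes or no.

Yes, they are equivalent — the unitaries differ by at most a global phase.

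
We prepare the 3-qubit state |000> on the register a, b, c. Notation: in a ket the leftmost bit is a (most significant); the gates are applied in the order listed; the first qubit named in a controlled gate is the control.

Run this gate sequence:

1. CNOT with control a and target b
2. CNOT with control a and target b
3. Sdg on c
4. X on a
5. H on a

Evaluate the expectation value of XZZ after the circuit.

In the final state, XZZ has expectation -1. Key observation: the block from step 1 through step 2 cancels to the identity and can be dropped.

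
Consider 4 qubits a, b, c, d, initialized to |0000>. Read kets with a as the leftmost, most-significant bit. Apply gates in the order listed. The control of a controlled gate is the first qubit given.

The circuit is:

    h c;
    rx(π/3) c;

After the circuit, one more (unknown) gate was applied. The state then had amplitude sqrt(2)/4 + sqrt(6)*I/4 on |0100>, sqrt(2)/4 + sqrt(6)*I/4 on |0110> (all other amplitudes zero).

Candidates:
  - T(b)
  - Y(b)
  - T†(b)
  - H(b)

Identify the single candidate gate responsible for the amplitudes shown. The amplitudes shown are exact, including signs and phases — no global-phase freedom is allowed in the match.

It was Y(b) that produced the state shown.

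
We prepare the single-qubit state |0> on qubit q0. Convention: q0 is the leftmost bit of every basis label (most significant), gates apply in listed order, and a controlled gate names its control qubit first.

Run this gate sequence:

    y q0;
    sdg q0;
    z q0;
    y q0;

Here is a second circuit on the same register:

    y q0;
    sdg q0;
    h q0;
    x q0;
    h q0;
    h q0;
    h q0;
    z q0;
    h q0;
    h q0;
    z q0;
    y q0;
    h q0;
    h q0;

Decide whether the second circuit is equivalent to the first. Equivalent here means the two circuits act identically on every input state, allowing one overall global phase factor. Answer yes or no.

Yes — the two circuits implement the same unitary up to a global phase.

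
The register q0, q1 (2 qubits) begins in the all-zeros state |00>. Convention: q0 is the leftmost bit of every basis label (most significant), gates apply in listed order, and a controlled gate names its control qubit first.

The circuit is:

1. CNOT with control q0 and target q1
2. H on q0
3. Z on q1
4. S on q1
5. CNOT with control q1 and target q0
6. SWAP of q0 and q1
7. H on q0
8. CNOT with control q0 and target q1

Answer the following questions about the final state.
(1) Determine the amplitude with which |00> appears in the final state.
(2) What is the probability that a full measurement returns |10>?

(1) The final state's coefficient on |00> equals 1/2.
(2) A full measurement returns |10> with probability 1/4.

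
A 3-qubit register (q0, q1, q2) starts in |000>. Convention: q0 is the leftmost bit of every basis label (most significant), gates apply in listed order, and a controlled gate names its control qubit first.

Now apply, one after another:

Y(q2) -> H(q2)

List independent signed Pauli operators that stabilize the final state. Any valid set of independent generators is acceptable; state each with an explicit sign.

The stabilizer group can be generated by -IIX, +ZII, +IZI, among other valid generating sets.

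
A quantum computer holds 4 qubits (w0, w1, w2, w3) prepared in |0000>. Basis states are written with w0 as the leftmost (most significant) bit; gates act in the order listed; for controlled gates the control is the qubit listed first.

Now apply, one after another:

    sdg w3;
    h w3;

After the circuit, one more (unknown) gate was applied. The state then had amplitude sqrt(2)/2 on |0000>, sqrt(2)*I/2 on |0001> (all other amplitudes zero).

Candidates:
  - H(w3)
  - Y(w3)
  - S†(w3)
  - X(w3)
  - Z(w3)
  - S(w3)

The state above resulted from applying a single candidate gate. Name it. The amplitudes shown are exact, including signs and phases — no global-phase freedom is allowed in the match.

It was S(w3) that produced the state shown.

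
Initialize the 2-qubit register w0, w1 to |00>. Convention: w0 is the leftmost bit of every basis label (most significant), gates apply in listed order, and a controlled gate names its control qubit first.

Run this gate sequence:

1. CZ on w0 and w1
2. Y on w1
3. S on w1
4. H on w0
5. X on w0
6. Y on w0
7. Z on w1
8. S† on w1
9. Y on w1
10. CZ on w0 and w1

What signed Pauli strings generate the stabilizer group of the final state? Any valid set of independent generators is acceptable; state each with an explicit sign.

The stabilizer group can be generated by -XI, +IZ, among other valid generating sets.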